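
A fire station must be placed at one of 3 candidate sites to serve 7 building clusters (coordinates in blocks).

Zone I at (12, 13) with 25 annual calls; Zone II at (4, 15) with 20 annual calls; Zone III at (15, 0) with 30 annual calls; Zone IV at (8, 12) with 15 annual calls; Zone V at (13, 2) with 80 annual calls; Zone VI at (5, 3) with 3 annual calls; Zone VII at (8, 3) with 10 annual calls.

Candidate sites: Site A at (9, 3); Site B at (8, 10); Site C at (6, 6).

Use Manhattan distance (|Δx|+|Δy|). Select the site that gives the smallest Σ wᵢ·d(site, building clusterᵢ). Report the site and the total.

Total weighted distance at each candidate:
  Site A (9, 3): total = 1507
  Site B (8, 10): total = 2035
  Site C (6, 6): total = 2057
Minimum is at Site A with total 1507 blocks.

Site A, total 1507 blocks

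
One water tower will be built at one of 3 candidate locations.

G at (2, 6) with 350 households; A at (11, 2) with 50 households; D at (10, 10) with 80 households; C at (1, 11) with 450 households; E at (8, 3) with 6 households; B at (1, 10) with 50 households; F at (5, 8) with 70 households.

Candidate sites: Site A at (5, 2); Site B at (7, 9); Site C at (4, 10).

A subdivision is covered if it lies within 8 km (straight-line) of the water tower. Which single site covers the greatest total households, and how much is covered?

Coverage radius r = 8 km; a point is covered iff (Δx)²+(Δy)² ≤ 8² = 64.
  Site A (5, 2): covers {G, A, E, F} → 476
  Site B (7, 9): covers {G, D, C, E, B, F} → 1006
  Site C (4, 10): covers {G, D, C, B, F} → 1000
Maximum coverage at Site B: 1006 households.

Site B, covering 1006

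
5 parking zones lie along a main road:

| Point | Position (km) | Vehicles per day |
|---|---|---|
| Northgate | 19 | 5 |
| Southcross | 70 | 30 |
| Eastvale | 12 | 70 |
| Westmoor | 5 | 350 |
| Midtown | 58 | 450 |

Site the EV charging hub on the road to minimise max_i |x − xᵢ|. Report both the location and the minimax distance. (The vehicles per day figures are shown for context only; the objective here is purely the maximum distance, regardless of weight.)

location 37.5, max distance 32.5

The 1-center on a line is the midpoint of the two extreme points: leftmost at 5, rightmost at 70.
Optimal location = (5 + 70)/2 = 37.5; maximum distance = (70 − 5)/2 = 32.5.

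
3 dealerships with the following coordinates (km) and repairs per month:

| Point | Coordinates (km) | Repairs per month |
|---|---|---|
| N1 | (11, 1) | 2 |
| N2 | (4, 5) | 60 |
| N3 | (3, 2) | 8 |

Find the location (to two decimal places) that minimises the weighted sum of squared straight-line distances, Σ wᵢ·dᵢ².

The minimiser of Σwᵢ‖p−pᵢ‖² is the weighted centroid p* = (Σwᵢpᵢ)/(Σwᵢ).
Σwᵢ = 70.
Σwᵢxᵢ = 2·11 + 60·4 + 8·3 = 286.
Σwᵢyᵢ = 2·1 + 60·5 + 8·2 = 318.
x* = 286/70 = 4.09, y* = 318/70 = 4.54.

(4.09, 4.54)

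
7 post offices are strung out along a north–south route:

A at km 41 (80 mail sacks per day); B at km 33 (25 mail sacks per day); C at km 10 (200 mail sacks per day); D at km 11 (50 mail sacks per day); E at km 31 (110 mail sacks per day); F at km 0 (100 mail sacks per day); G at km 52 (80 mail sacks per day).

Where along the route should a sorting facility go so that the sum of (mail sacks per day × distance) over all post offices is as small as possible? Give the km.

For a sum of weighted absolute distances on a line, the optimum is the weighted median (not the mean). Total weight W = 645; half-weight = 322.5.
Sort by position and accumulate weight:
  km 0 (F, w=100) → cum 100
  km 10 (C, w=200) → cum 300
  km 11 (D, w=50) → cum 350  ≥ 322.5 → median here
  km 31 (E, w=110) → cum 460
  km 33 (B, w=25) → cum 485
  km 41 (A, w=80) → cum 565
  km 52 (G, w=80) → cum 645
Optimal location: km 11.

x = 11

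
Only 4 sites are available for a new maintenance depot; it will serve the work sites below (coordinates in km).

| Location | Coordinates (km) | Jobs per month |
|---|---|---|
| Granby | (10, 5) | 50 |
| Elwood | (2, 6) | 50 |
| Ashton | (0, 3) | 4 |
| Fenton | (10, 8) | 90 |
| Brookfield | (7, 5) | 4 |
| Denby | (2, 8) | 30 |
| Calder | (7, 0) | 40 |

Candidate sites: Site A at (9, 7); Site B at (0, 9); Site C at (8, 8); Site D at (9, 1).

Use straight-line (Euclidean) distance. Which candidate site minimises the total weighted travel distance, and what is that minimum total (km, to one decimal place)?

Site A, total 1146.7 km

Total weighted distance at each candidate:
  Site A (9, 7): total = 1146.7
  Site B (0, 9): total = 2202.7
  Site C (8, 8): total = 1229.4
  Site D (9, 1): total = 1713.9
Minimum is at Site A with total 1146.7 km.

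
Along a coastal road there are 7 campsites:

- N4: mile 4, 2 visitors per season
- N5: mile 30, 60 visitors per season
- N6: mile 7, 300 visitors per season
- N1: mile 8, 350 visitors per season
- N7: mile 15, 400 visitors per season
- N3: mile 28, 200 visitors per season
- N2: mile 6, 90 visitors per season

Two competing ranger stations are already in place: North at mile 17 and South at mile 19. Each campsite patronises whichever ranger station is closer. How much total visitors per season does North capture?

1142

The indifferent point is the midpoint (17+19)/2 = 18; campsites left of it (closer to North at 17) go to North, those right go to South.
  N4 at 4 (w=2) → North
  N2 at 6 (w=90) → North
  N6 at 7 (w=300) → North
  N1 at 8 (w=350) → North
  N7 at 15 (w=400) → North
  N3 at 28 (w=200) → South
  N5 at 30 (w=60) → South
North captures 1142; South captures 260.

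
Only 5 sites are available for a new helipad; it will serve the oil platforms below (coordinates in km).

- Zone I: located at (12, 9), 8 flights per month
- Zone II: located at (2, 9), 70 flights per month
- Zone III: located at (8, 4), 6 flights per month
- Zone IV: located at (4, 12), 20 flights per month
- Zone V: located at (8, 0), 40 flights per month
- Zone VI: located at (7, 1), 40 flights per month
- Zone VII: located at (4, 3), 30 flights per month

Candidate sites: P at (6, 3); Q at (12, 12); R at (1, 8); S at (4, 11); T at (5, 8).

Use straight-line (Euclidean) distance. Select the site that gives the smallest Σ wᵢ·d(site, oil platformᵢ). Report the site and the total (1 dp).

P, total 1064.1 km

Total weighted distance at each candidate:
  P (6, 3): total = 1064.1
  Q (12, 12): total = 2319.0
  R (1, 8): total = 1304.6
  S (4, 11): total = 1458.1
  T (5, 8): total = 1176.3
Minimum is at P with total 1064.1 km.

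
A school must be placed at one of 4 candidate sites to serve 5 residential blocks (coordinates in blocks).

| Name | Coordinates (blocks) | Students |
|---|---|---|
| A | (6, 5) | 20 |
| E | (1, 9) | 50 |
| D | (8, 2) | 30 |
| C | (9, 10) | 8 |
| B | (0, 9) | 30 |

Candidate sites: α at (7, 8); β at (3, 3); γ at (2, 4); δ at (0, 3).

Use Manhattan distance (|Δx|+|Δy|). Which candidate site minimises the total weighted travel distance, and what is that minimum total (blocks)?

α, total 912 blocks

Total weighted distance at each candidate:
  α (7, 8): total = 912
  β (3, 3): total = 1054
  γ (2, 4): total = 954
  δ (0, 3): total = 1088
Minimum is at α with total 912 blocks.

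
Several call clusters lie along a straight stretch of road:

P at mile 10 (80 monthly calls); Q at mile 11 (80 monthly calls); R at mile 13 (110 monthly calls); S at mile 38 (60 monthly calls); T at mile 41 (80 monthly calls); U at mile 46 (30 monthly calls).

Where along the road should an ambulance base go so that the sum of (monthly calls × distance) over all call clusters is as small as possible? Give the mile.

For a sum of weighted absolute distances on a line, the optimum is the weighted median (not the mean). Total weight W = 440; half-weight = 220.
Sort by position and accumulate weight:
  mile 10 (P, w=80) → cum 80
  mile 11 (Q, w=80) → cum 160
  mile 13 (R, w=110) → cum 270  ≥ 220 → median here
  mile 38 (S, w=60) → cum 330
  mile 41 (T, w=80) → cum 410
  mile 46 (U, w=30) → cum 440
Optimal location: mile 13.

x = 13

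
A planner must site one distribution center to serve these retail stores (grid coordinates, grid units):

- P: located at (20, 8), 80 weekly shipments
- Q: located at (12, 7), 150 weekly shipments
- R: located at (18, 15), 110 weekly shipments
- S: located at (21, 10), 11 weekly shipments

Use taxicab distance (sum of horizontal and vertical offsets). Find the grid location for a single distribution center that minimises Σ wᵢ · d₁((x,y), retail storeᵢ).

(18, 8)

Manhattan distance separates: Σwᵢ(|x−xᵢ|+|y−yᵢ|) = Σwᵢ|x−xᵢ| + Σwᵢ|y−yᵢ|, so x and y are optimised independently as 1-D weighted medians.
Total weight W = 351; half = 175.5.
x-coordinate, sorted with cumulative weight:
  x=12 (Q, w=150) cum 150
  x=18 (R, w=110) cum 260  ← median
  x=20 (P, w=80) cum 340
  x=21 (S, w=11) cum 351
⇒ x* = 18
y-coordinate, sorted with cumulative weight:
  y=7 (Q, w=150) cum 150
  y=8 (P, w=80) cum 230  ← median
  y=10 (S, w=11) cum 241
  y=15 (R, w=110) cum 351
⇒ y* = 8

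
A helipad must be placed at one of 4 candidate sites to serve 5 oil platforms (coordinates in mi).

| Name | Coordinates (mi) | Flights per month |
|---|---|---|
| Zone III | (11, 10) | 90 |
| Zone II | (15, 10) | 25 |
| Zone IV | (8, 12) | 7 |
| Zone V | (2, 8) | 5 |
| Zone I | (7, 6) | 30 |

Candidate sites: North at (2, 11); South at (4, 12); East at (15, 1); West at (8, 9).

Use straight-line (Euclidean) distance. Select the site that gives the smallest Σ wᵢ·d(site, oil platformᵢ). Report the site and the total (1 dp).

West, total 607.7 mi

Total weighted distance at each candidate:
  North (2, 11): total = 1410.7
  South (4, 12): total = 1186.3
  East (15, 1): total = 1559.5
  West (8, 9): total = 607.7
Minimum is at West with total 607.7 mi.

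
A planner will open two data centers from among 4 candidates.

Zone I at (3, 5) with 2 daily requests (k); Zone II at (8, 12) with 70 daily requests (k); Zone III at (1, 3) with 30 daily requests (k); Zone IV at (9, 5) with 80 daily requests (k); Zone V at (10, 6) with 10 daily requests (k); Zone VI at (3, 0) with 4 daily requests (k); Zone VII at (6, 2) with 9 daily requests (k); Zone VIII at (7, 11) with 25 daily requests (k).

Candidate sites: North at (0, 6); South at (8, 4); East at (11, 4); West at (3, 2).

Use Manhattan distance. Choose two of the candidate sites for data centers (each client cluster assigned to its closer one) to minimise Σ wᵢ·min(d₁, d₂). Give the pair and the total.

Evaluate every pair (each demand assigned to the nearer of the two):
  {South, West}: total = 1091
  {North, South}: total = 1160
  {South, East}: total = 1274
  {East, West}: total = 1446
  {North, East}: total = 1542
  {North, West}: total = 2231
Best pair: {South, West} with total 1091.

{South, West}, total 1091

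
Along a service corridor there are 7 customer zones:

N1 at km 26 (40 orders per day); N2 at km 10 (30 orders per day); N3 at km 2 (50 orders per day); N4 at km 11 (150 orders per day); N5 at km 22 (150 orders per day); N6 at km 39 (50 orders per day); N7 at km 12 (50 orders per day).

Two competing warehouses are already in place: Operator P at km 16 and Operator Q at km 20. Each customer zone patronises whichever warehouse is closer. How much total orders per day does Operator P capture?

280

The indifferent point is the midpoint (16+20)/2 = 18; customer zones left of it (closer to Operator P at 16) go to Operator P, those right go to Operator Q.
  N3 at 2 (w=50) → Operator P
  N2 at 10 (w=30) → Operator P
  N4 at 11 (w=150) → Operator P
  N7 at 12 (w=50) → Operator P
  N5 at 22 (w=150) → Operator Q
  N1 at 26 (w=40) → Operator Q
  N6 at 39 (w=50) → Operator Q
Operator P captures 280; Operator Q captures 240.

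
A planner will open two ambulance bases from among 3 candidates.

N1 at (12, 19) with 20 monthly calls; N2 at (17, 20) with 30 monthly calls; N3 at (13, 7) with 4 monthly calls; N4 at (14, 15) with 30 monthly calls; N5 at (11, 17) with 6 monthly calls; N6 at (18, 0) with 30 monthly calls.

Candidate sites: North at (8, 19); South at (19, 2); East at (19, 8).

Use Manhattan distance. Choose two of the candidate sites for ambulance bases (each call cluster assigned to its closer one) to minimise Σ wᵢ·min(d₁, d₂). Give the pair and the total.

{North, South}, total 844

Evaluate every pair (each demand assigned to the nearer of the two):
  {North, South}: total = 844
  {North, East}: total = 1008
  {South, East}: total = 1360
Best pair: {North, South} with total 844.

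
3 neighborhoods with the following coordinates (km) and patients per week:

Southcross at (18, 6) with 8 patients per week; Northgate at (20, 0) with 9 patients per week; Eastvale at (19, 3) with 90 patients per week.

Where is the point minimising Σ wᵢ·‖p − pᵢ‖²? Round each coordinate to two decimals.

(19.01, 2.97)

The minimiser of Σwᵢ‖p−pᵢ‖² is the weighted centroid p* = (Σwᵢpᵢ)/(Σwᵢ).
Σwᵢ = 107.
Σwᵢxᵢ = 8·18 + 9·20 + 90·19 = 2034.
Σwᵢyᵢ = 8·6 + 9·0 + 90·3 = 318.
x* = 2034/107 = 19.01, y* = 318/107 = 2.97.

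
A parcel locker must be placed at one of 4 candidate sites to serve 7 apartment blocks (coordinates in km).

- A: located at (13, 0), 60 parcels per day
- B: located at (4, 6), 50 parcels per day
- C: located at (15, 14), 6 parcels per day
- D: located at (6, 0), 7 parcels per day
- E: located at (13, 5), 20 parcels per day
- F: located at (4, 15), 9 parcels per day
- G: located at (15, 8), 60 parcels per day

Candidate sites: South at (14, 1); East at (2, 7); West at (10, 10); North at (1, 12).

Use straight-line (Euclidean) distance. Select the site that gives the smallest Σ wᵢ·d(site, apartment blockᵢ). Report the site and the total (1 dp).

Total weighted distance at each candidate:
  South (14, 1): total = 1440.1
  East (2, 7): total = 2119.3
  West (10, 10): total = 1610.8
  North (1, 12): total = 2719.1
Minimum is at South with total 1440.1 km.

South, total 1440.1 km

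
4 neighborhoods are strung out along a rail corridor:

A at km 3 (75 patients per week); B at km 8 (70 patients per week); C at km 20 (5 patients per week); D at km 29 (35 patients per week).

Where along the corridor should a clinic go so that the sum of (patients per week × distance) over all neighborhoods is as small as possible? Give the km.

For a sum of weighted absolute distances on a line, the optimum is the weighted median (not the mean). Total weight W = 185; half-weight = 92.5.
Sort by position and accumulate weight:
  km 3 (A, w=75) → cum 75
  km 8 (B, w=70) → cum 145  ≥ 92.5 → median here
  km 20 (C, w=5) → cum 150
  km 29 (D, w=35) → cum 185
Optimal location: km 8.

x = 8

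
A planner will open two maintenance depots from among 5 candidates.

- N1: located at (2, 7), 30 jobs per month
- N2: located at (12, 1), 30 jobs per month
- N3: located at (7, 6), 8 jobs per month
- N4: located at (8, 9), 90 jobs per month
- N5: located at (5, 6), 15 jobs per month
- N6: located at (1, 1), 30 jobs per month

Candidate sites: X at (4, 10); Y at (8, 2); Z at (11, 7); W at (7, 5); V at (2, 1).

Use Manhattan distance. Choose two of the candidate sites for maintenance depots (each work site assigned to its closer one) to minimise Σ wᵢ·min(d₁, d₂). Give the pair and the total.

{W, V}, total 983

Evaluate every pair (each demand assigned to the nearer of the two):
  {W, V}: total = 983
  {Z, V}: total = 1015
  {X, V}: total = 1061
  {Y, W}: total = 1103
  {X, Y}: total = 1105
  {Y, V}: total = 1135
  {X, W}: total = 1223
  {Z, W}: total = 1223
  {Y, Z}: total = 1255
  {X, Z}: total = 1285
Best pair: {W, V} with total 983.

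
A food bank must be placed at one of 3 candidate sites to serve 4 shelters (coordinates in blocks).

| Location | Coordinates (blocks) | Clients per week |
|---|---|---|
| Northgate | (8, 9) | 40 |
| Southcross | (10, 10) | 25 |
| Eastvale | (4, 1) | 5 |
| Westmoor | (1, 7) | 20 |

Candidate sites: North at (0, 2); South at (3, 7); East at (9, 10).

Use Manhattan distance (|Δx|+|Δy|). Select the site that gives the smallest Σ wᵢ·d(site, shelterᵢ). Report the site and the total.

East, total 395 blocks

Total weighted distance at each candidate:
  North (0, 2): total = 1195
  South (3, 7): total = 605
  East (9, 10): total = 395
Minimum is at East with total 395 blocks.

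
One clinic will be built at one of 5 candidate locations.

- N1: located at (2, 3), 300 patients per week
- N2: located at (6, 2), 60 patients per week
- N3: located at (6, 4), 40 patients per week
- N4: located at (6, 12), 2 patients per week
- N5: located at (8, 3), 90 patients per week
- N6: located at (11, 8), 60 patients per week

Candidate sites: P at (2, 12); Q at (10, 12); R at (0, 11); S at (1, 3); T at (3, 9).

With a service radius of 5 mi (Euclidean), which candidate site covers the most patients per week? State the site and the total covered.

Coverage radius r = 5 mi; a point is covered iff (Δx)²+(Δy)² ≤ 5² = 25.
  P (2, 12): covers {N4} → 2
  Q (10, 12): covers {N4, N6} → 62
  R (0, 11): covers {none} → 0
  S (1, 3): covers {N1} → 300
  T (3, 9): covers {N4} → 2
Maximum coverage at S: 300 patients per week.

S, covering 300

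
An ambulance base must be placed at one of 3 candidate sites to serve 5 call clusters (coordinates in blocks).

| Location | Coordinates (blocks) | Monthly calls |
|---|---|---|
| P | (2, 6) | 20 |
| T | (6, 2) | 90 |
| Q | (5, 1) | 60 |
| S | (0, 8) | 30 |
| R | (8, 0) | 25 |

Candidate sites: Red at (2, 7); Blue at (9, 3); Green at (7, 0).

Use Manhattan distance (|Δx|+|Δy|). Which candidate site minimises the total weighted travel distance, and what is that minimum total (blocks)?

Total weighted distance at each candidate:
  Red (2, 7): total = 1785
  Blue (9, 3): total = 1440
  Green (7, 0): total = 1145
Minimum is at Green with total 1145 blocks.

Green, total 1145 blocks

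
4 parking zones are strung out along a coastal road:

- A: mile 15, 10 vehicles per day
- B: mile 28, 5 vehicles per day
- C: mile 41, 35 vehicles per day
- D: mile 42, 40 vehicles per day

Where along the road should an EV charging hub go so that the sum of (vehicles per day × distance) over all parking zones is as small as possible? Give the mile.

For a sum of weighted absolute distances on a line, the optimum is the weighted median (not the mean). Total weight W = 90; half-weight = 45.
Sort by position and accumulate weight:
  mile 15 (A, w=10) → cum 10
  mile 28 (B, w=5) → cum 15
  mile 41 (C, w=35) → cum 50  ≥ 45 → median here
  mile 42 (D, w=40) → cum 90
Optimal location: mile 41.

x = 41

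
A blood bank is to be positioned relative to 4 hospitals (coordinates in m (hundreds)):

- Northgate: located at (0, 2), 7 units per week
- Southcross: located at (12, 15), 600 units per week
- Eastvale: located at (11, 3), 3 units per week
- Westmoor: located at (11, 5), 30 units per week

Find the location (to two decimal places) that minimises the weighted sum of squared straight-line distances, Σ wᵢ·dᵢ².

The minimiser of Σwᵢ‖p−pᵢ‖² is the weighted centroid p* = (Σwᵢpᵢ)/(Σwᵢ).
Σwᵢ = 640.
Σwᵢxᵢ = 7·0 + 600·12 + 3·11 + 30·11 = 7563.
Σwᵢyᵢ = 7·2 + 600·15 + 3·3 + 30·5 = 9173.
x* = 7563/640 = 11.82, y* = 9173/640 = 14.33.

(11.82, 14.33)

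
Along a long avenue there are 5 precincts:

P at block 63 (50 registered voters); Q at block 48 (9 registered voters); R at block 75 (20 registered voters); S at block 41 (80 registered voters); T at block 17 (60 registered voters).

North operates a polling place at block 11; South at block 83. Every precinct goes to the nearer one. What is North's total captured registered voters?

140

The indifferent point is the midpoint (11+83)/2 = 47; precincts left of it (closer to North at 11) go to North, those right go to South.
  T at 17 (w=60) → North
  S at 41 (w=80) → North
  Q at 48 (w=9) → South
  P at 63 (w=50) → South
  R at 75 (w=20) → South
North captures 140; South captures 79.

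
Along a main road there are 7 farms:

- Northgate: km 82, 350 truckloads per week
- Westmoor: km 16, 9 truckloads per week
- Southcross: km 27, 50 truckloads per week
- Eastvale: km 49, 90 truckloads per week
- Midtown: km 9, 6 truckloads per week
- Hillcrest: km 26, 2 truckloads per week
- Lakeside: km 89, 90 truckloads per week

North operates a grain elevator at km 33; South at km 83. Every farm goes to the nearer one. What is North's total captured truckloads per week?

The indifferent point is the midpoint (33+83)/2 = 58; farms left of it (closer to North at 33) go to North, those right go to South.
  Midtown at 9 (w=6) → North
  Westmoor at 16 (w=9) → North
  Hillcrest at 26 (w=2) → North
  Southcross at 27 (w=50) → North
  Eastvale at 49 (w=90) → North
  Northgate at 82 (w=350) → South
  Lakeside at 89 (w=90) → South
North captures 157; South captures 440.

157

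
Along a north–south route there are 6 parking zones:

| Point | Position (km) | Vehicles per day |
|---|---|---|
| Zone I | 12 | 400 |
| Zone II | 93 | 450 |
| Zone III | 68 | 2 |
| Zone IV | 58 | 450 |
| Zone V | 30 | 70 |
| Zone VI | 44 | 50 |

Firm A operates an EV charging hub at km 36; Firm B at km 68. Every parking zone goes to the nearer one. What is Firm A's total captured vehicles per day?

520

The indifferent point is the midpoint (36+68)/2 = 52; parking zones left of it (closer to Firm A at 36) go to Firm A, those right go to Firm B.
  Zone I at 12 (w=400) → Firm A
  Zone V at 30 (w=70) → Firm A
  Zone VI at 44 (w=50) → Firm A
  Zone IV at 58 (w=450) → Firm B
  Zone III at 68 (w=2) → Firm B
  Zone II at 93 (w=450) → Firm B
Firm A captures 520; Firm B captures 902.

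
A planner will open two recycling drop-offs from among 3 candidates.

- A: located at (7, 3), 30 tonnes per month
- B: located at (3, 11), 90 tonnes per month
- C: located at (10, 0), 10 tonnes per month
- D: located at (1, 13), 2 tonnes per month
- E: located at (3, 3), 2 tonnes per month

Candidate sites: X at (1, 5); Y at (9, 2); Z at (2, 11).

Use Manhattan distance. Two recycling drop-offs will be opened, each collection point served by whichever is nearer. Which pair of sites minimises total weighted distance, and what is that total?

Evaluate every pair (each demand assigned to the nearer of the two):
  {Y, Z}: total = 230
  {X, Z}: total = 484
  {X, Y}: total = 864
Best pair: {Y, Z} with total 230.

{Y, Z}, total 230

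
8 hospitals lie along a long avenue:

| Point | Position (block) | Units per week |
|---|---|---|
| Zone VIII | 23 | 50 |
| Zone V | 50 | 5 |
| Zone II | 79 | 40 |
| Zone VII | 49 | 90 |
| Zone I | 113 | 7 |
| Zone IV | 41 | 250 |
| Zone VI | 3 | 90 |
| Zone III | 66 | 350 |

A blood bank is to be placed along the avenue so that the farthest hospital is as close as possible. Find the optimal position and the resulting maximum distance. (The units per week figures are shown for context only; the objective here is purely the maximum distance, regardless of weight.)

The 1-center on a line is the midpoint of the two extreme points: leftmost at 3, rightmost at 113.
Optimal location = (3 + 113)/2 = 58; maximum distance = (113 − 3)/2 = 55.

location 58, max distance 55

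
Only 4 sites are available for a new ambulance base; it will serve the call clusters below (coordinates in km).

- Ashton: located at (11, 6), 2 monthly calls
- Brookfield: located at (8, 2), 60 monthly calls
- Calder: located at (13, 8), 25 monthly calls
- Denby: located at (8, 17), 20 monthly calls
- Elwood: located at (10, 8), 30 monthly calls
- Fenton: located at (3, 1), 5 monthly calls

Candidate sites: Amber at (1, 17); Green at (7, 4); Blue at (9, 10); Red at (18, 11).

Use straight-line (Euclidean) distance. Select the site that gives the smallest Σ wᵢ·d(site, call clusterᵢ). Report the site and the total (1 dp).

Green, total 759.2 km

Total weighted distance at each candidate:
  Amber (1, 17): total = 2000.4
  Green (7, 4): total = 759.2
  Blue (9, 10): total = 867.1
  Red (18, 11): total = 1549.9
Minimum is at Green with total 759.2 km.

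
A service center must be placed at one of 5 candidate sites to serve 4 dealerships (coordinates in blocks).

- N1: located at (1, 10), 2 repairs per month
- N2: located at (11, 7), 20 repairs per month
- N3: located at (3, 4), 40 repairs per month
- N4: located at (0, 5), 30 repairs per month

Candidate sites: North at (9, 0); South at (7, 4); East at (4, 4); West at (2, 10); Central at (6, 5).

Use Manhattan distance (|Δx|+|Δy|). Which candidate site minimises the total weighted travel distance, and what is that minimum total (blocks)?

Total weighted distance at each candidate:
  North (9, 0): total = 1036
  South (7, 4): total = 564
  East (4, 4): total = 408
  West (2, 10): total = 732
  Central (6, 5): total = 500
Minimum is at East with total 408 blocks.

East, total 408 blocks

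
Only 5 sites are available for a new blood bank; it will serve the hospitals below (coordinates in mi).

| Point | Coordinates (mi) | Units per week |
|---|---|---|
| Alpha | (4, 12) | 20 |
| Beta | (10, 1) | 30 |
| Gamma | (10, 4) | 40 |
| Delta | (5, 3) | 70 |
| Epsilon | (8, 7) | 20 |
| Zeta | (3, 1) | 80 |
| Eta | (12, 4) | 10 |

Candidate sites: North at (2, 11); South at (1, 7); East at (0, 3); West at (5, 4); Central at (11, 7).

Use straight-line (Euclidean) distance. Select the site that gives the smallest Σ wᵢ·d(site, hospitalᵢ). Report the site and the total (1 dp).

West, total 1049.5 mi

Total weighted distance at each candidate:
  North (2, 11): total = 2522.5
  South (1, 7): total = 1976.6
  East (0, 3): total = 1842.7
  West (5, 4): total = 1049.5
  Central (11, 7): total = 1877.4
Minimum is at West with total 1049.5 mi.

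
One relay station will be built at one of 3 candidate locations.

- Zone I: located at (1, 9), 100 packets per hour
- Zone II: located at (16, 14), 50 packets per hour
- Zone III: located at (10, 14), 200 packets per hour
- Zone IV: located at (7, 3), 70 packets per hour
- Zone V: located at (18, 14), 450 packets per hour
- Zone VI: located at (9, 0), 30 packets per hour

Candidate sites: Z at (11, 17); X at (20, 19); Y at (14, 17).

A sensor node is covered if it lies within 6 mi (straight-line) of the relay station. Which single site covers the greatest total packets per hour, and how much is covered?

Coverage radius r = 6 mi; a point is covered iff (Δx)²+(Δy)² ≤ 6² = 36.
  Z (11, 17): covers {Zone II, Zone III} → 250
  X (20, 19): covers {Zone V} → 450
  Y (14, 17): covers {Zone II, Zone III, Zone V} → 700
Maximum coverage at Y: 700 packets per hour.

Y, covering 700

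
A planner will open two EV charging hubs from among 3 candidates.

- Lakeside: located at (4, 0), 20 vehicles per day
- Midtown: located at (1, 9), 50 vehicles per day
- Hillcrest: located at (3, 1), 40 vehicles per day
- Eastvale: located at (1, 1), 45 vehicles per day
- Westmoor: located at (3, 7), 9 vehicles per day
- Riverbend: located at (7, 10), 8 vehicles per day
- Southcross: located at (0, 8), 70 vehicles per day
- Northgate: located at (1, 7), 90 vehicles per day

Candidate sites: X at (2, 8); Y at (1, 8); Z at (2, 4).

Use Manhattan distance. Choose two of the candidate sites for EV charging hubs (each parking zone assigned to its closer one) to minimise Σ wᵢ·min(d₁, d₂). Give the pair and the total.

Evaluate every pair (each demand assigned to the nearer of the two):
  {Y, Z}: total = 761
  {X, Z}: total = 954
  {X, Y}: total = 1119
Best pair: {Y, Z} with total 761.

{Y, Z}, total 761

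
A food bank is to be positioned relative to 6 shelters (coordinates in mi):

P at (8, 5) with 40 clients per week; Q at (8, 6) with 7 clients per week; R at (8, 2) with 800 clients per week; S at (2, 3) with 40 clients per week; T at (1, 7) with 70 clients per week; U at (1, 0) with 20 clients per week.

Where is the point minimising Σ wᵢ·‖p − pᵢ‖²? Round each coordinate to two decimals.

(7.11, 2.51)

The minimiser of Σwᵢ‖p−pᵢ‖² is the weighted centroid p* = (Σwᵢpᵢ)/(Σwᵢ).
Σwᵢ = 977.
Σwᵢxᵢ = 40·8 + 7·8 + 800·8 + 40·2 + 70·1 + 20·1 = 6946.
Σwᵢyᵢ = 40·5 + 7·6 + 800·2 + 40·3 + 70·7 + 20·0 = 2452.
x* = 6946/977 = 7.11, y* = 2452/977 = 2.51.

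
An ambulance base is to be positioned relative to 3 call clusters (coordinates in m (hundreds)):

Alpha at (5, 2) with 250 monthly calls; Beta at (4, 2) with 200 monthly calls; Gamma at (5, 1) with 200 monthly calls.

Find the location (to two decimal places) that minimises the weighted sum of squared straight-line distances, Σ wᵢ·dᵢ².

(4.69, 1.69)

The minimiser of Σwᵢ‖p−pᵢ‖² is the weighted centroid p* = (Σwᵢpᵢ)/(Σwᵢ).
Σwᵢ = 650.
Σwᵢxᵢ = 250·5 + 200·4 + 200·5 = 3050.
Σwᵢyᵢ = 250·2 + 200·2 + 200·1 = 1100.
x* = 3050/650 = 4.69, y* = 1100/650 = 1.69.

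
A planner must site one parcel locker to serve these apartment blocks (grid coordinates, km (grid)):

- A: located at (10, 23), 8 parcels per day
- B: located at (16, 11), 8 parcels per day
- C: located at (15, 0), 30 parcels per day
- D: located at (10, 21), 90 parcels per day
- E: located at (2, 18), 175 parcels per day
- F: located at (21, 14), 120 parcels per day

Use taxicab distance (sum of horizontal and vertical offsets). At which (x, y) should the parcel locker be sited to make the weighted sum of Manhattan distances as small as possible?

(10, 18)

Manhattan distance separates: Σwᵢ(|x−xᵢ|+|y−yᵢ|) = Σwᵢ|x−xᵢ| + Σwᵢ|y−yᵢ|, so x and y are optimised independently as 1-D weighted medians.
Total weight W = 431; half = 215.5.
x-coordinate, sorted with cumulative weight:
  x=2 (E, w=175) cum 175
  x=10 (A, w=8) cum 183
  x=10 (D, w=90) cum 273  ← median
  x=15 (C, w=30) cum 303
  x=16 (B, w=8) cum 311
  x=21 (F, w=120) cum 431
⇒ x* = 10
y-coordinate, sorted with cumulative weight:
  y=0 (C, w=30) cum 30
  y=11 (B, w=8) cum 38
  y=14 (F, w=120) cum 158
  y=18 (E, w=175) cum 333  ← median
  y=21 (D, w=90) cum 423
  y=23 (A, w=8) cum 431
⇒ y* = 18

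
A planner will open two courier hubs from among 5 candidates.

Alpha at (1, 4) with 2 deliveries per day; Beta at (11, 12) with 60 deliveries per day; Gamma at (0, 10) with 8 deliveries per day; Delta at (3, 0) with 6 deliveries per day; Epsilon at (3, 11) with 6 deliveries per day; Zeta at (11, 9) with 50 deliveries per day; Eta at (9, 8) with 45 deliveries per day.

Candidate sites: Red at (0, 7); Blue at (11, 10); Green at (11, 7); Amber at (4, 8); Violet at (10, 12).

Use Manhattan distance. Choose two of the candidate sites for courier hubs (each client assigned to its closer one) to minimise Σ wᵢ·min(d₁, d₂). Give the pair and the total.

Evaluate every pair (each demand assigned to the nearer of the two):
  {Red, Blue}: total = 484
  {Blue, Amber}: total = 490
  {Green, Violet}: total = 555
  {Blue, Green}: total = 563
  {Blue, Violet}: total = 566
  {Red, Violet}: total = 619
  {Amber, Violet}: total = 625
  {Red, Green}: total = 669
  {Green, Amber}: total = 675
  {Red, Amber}: total = 1395
Best pair: {Red, Blue} with total 484.

{Red, Blue}, total 484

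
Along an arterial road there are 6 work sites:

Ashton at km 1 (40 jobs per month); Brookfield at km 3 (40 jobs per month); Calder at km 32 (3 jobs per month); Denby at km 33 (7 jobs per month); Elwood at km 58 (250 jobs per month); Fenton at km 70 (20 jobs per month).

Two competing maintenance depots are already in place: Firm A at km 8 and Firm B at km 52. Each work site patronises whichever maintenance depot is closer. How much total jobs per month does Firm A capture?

80

The indifferent point is the midpoint (8+52)/2 = 30; work sites left of it (closer to Firm A at 8) go to Firm A, those right go to Firm B.
  Ashton at 1 (w=40) → Firm A
  Brookfield at 3 (w=40) → Firm A
  Calder at 32 (w=3) → Firm B
  Denby at 33 (w=7) → Firm B
  Elwood at 58 (w=250) → Firm B
  Fenton at 70 (w=20) → Firm B
Firm A captures 80; Firm B captures 280.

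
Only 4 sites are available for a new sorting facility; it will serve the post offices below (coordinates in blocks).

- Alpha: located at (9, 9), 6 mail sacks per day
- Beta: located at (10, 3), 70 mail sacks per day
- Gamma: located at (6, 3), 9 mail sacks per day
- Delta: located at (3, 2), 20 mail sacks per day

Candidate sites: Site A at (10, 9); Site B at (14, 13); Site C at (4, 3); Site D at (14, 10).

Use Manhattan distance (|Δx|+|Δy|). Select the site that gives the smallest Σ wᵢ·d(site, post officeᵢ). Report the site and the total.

Total weighted distance at each candidate:
  Site A (10, 9): total = 796
  Site B (14, 13): total = 1636
  Site C (4, 3): total = 544
  Site D (14, 10): total = 1321
Minimum is at Site C with total 544 blocks.

Site C, total 544 blocks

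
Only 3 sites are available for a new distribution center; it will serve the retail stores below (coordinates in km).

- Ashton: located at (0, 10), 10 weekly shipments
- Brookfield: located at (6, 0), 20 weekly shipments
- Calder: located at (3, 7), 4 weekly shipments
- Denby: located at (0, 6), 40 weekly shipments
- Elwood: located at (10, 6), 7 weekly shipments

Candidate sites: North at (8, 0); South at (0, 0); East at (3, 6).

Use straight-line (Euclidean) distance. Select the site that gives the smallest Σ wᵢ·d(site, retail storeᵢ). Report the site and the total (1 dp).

East, total 357.2 km

Total weighted distance at each candidate:
  North (8, 0): total = 646.7
  South (0, 0): total = 572.1
  East (3, 6): total = 357.2
Minimum is at East with total 357.2 km.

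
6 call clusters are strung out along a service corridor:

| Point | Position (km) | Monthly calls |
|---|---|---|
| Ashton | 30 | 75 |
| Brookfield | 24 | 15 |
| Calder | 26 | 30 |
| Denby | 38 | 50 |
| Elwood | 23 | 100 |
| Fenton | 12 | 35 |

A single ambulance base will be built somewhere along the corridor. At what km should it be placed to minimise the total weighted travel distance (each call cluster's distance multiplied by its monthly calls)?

x = 26

For a sum of weighted absolute distances on a line, the optimum is the weighted median (not the mean). Total weight W = 305; half-weight = 152.5.
Sort by position and accumulate weight:
  km 12 (Fenton, w=35) → cum 35
  km 23 (Elwood, w=100) → cum 135
  km 24 (Brookfield, w=15) → cum 150
  km 26 (Calder, w=30) → cum 180  ≥ 152.5 → median here
  km 30 (Ashton, w=75) → cum 255
  km 38 (Denby, w=50) → cum 305
Optimal location: km 26.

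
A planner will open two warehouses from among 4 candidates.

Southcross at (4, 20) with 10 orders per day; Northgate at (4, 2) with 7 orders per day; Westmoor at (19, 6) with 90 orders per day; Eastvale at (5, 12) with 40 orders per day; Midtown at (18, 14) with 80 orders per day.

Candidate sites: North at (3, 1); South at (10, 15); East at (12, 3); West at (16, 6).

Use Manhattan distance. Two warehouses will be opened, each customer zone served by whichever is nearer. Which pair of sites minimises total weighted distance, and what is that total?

{South, West}, total 1532

Evaluate every pair (each demand assigned to the nearer of the two):
  {South, West}: total = 1532
  {North, West}: total = 1804
  {East, West}: total = 2023
  {South, East}: total = 2113
  {North, South}: total = 2784
  {North, East}: total = 2994
Best pair: {South, West} with total 1532.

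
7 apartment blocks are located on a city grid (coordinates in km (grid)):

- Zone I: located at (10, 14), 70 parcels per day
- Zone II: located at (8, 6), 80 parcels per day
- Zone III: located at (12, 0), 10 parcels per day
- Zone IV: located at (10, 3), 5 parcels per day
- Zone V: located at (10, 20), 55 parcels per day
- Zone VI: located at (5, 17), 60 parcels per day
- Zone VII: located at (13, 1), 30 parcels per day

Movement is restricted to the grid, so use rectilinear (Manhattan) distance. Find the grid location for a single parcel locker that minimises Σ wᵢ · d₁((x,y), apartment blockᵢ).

(10, 14)

Manhattan distance separates: Σwᵢ(|x−xᵢ|+|y−yᵢ|) = Σwᵢ|x−xᵢ| + Σwᵢ|y−yᵢ|, so x and y are optimised independently as 1-D weighted medians.
Total weight W = 310; half = 155.
x-coordinate, sorted with cumulative weight:
  x=5 (Zone VI, w=60) cum 60
  x=8 (Zone II, w=80) cum 140
  x=10 (Zone I, w=70) cum 210  ← median
  x=10 (Zone IV, w=5) cum 215
  x=10 (Zone V, w=55) cum 270
  x=12 (Zone III, w=10) cum 280
  x=13 (Zone VII, w=30) cum 310
⇒ x* = 10
y-coordinate, sorted with cumulative weight:
  y=0 (Zone III, w=10) cum 10
  y=1 (Zone VII, w=30) cum 40
  y=3 (Zone IV, w=5) cum 45
  y=6 (Zone II, w=80) cum 125
  y=14 (Zone I, w=70) cum 195  ← median
  y=17 (Zone VI, w=60) cum 255
  y=20 (Zone V, w=55) cum 310
⇒ y* = 14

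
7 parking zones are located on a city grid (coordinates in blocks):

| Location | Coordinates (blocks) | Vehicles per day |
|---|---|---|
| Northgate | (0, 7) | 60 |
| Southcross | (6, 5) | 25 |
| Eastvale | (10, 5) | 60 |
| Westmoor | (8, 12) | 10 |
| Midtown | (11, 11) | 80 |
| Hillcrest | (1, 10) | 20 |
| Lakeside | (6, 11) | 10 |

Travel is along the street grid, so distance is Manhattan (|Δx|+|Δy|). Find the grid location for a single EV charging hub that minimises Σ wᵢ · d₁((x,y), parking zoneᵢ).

Manhattan distance separates: Σwᵢ(|x−xᵢ|+|y−yᵢ|) = Σwᵢ|x−xᵢ| + Σwᵢ|y−yᵢ|, so x and y are optimised independently as 1-D weighted medians.
Total weight W = 265; half = 132.5.
x-coordinate, sorted with cumulative weight:
  x=0 (Northgate, w=60) cum 60
  x=1 (Hillcrest, w=20) cum 80
  x=6 (Southcross, w=25) cum 105
  x=6 (Lakeside, w=10) cum 115
  x=8 (Westmoor, w=10) cum 125
  x=10 (Eastvale, w=60) cum 185  ← median
  x=11 (Midtown, w=80) cum 265
⇒ x* = 10
y-coordinate, sorted with cumulative weight:
  y=5 (Southcross, w=25) cum 25
  y=5 (Eastvale, w=60) cum 85
  y=7 (Northgate, w=60) cum 145  ← median
  y=10 (Hillcrest, w=20) cum 165
  y=11 (Midtown, w=80) cum 245
  y=11 (Lakeside, w=10) cum 255
  y=12 (Westmoor, w=10) cum 265
⇒ y* = 7

(10, 7)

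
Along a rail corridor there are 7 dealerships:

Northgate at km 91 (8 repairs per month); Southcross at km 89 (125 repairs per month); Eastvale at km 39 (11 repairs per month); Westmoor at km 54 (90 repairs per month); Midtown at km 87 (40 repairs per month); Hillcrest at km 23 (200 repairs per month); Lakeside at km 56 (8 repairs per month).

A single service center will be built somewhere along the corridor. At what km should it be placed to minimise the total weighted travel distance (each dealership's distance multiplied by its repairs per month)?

x = 54

For a sum of weighted absolute distances on a line, the optimum is the weighted median (not the mean). Total weight W = 482; half-weight = 241.
Sort by position and accumulate weight:
  km 23 (Hillcrest, w=200) → cum 200
  km 39 (Eastvale, w=11) → cum 211
  km 54 (Westmoor, w=90) → cum 301  ≥ 241 → median here
  km 56 (Lakeside, w=8) → cum 309
  km 87 (Midtown, w=40) → cum 349
  km 89 (Southcross, w=125) → cum 474
  km 91 (Northgate, w=8) → cum 482
Optimal location: km 54.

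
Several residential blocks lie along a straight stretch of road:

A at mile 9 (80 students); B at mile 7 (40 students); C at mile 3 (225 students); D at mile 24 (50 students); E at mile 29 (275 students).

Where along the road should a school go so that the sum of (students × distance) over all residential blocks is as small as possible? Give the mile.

For a sum of weighted absolute distances on a line, the optimum is the weighted median (not the mean). Total weight W = 670; half-weight = 335.
Sort by position and accumulate weight:
  mile 3 (C, w=225) → cum 225
  mile 7 (B, w=40) → cum 265
  mile 9 (A, w=80) → cum 345  ≥ 335 → median here
  mile 24 (D, w=50) → cum 395
  mile 29 (E, w=275) → cum 670
Optimal location: mile 9.

x = 9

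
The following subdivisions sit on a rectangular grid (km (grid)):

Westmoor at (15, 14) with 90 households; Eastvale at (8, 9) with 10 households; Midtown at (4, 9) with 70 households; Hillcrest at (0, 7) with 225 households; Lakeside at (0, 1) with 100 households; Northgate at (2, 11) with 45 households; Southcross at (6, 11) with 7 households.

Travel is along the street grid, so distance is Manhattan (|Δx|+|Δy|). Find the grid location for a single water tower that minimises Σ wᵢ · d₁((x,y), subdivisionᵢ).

Manhattan distance separates: Σwᵢ(|x−xᵢ|+|y−yᵢ|) = Σwᵢ|x−xᵢ| + Σwᵢ|y−yᵢ|, so x and y are optimised independently as 1-D weighted medians.
Total weight W = 547; half = 273.5.
x-coordinate, sorted with cumulative weight:
  x=0 (Hillcrest, w=225) cum 225
  x=0 (Lakeside, w=100) cum 325  ← median
  x=2 (Northgate, w=45) cum 370
  x=4 (Midtown, w=70) cum 440
  x=6 (Southcross, w=7) cum 447
  x=8 (Eastvale, w=10) cum 457
  x=15 (Westmoor, w=90) cum 547
⇒ x* = 0
y-coordinate, sorted with cumulative weight:
  y=1 (Lakeside, w=100) cum 100
  y=7 (Hillcrest, w=225) cum 325  ← median
  y=9 (Eastvale, w=10) cum 335
  y=9 (Midtown, w=70) cum 405
  y=11 (Northgate, w=45) cum 450
  y=11 (Southcross, w=7) cum 457
  y=14 (Westmoor, w=90) cum 547
⇒ y* = 7

(0, 7)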